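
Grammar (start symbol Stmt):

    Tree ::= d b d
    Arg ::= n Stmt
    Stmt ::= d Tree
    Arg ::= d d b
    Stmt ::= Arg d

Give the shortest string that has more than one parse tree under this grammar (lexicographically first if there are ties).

d d b d

length 4: d d b d has 2 parse trees

Two derivations of d d b d:
  Stmt ⇒ d Tree ⇒ d d b d
  Stmt ⇒ Arg d ⇒ d d b d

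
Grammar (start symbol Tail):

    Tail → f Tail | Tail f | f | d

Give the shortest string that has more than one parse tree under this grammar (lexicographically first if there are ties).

length 1: no string has ≥2 trees
length 2: f f has 2 parse trees

Two derivations of f f:
  Tail ⇒ f Tail ⇒ f f
  Tail ⇒ Tail f ⇒ f f

f f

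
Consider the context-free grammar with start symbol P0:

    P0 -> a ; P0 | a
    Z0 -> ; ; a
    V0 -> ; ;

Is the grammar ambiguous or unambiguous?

Only P0 is reachable from P0; ignoring the rest: The reachable grammar is A → atom sep A | atom. Each atom is followed by either the separator (recurse) or end-of-string (stop) — no choice point.

Unambiguous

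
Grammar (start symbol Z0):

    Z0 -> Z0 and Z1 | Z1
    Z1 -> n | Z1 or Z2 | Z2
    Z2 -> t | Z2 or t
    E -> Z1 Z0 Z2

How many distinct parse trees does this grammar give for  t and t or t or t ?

Parse trees for t and t or t or t:
  [Z0 [Z0 [Z1 [Z2 t]]] and [Z1 [Z1 [Z2 t]] or [Z2 [Z2 t] or t]]]
  [Z0 [Z0 [Z1 [Z2 t]]] and [Z1 [Z1 [Z1 [Z2 t]] or [Z2 t]] or [Z2 t]]]
  [Z0 [Z0 [Z1 [Z2 t]]] and [Z1 [Z1 [Z2 [Z2 t] or t]] or [Z2 t]]]
  [Z0 [Z0 [Z1 [Z2 t]]] and [Z1 [Z2 [Z2 [Z2 t] or t] or t]]]

4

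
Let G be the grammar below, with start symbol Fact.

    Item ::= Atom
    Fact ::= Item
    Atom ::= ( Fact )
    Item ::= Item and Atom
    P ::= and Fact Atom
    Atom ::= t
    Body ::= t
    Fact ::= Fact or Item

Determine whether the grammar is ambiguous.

Only Fact, Item, Atom are reachable from Fact; ignoring the rest: This is a standard precedence ladder (Fact over Item over Atom), with each level left-recursive on its own operator ('or' at Fact, 'and' at Item). That structure is LR(1), hence unambiguous.

Unambiguous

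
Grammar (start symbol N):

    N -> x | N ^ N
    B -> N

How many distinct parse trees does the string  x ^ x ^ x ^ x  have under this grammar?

5

Parse trees for x ^ x ^ x ^ x:
  [N [N x] ^ [N [N x] ^ [N [N x] ^ [N x]]]]
  [N [N x] ^ [N [N [N x] ^ [N x]] ^ [N x]]]
  [N [N [N x] ^ [N x]] ^ [N [N x] ^ [N x]]]
  [N [N [N x] ^ [N [N x] ^ [N x]]] ^ [N x]]
  [N [N [N [N x] ^ [N x]] ^ [N x]] ^ [N x]]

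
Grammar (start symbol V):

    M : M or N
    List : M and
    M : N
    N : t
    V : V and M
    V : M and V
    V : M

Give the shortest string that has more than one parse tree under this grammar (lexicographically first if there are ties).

length 1: no string has ≥2 trees
length 3: t and t has 2 parse trees

Two derivations of t and t:
  V ⇒ V and M ⇒ M and M ⇒ N and M ⇒ t and M ⇒ t and N ⇒ t and t
  V ⇒ M and V ⇒ N and V ⇒ t and V ⇒ t and M ⇒ t and N ⇒ t and t

t and t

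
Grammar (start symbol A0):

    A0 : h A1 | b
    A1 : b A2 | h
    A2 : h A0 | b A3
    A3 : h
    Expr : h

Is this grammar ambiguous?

Only A0, A1, A2, A3 are reachable from A0; ignoring the rest: Restricted to the reachable nonterminals, every rule has the form A → t or A → t B, and no two rules for the same A share a first terminal. The grammar encodes a DFA — one run per string.

Unambiguous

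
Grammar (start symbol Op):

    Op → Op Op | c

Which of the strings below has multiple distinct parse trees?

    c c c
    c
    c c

c c c

c c c: 2 trees
c: 1 tree
c c: 1 tree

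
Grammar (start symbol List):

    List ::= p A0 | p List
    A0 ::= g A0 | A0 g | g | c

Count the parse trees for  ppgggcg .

Parse trees for ppgggcg:
  [List p [List p [A0 g [A0 g [A0 g [A0 [A0 c] g]]]]]]
  [List p [List p [A0 g [A0 g [A0 [A0 g [A0 c]] g]]]]]
  [List p [List p [A0 g [A0 [A0 g [A0 g [A0 c]]] g]]]]
  [List p [List p [A0 [A0 g [A0 g [A0 g [A0 c]]]] g]]]

4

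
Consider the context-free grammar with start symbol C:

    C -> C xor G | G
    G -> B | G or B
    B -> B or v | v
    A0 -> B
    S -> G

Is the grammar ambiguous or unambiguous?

Witness: v or v

Derivation 1: C ⇒ G ⇒ B ⇒ B or v ⇒ v or v
Derivation 2: C ⇒ G ⇒ G or B ⇒ B or B ⇒ v or B ⇒ v or v

Two distinct leftmost derivations for the same string.

Ambiguous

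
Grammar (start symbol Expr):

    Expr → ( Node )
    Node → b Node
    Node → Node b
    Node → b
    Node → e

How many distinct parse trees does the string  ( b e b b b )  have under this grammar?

4

Parse trees for ( b e b b b ):
  [Expr ( [Node b [Node [Node [Node [Node e] b] b] b]] )]
  [Expr ( [Node [Node b [Node [Node [Node e] b] b]] b] )]
  [Expr ( [Node [Node [Node b [Node [Node e] b]] b] b] )]
  [Expr ( [Node [Node [Node [Node b [Node e]] b] b] b] )]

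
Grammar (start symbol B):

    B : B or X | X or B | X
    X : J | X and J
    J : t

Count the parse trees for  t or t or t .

Parse trees for t or t or t:
  [B [B [B [X [J t]]] or [X [J t]]] or [X [J t]]]
  [B [B [X [J t]] or [B [X [J t]]]] or [X [J t]]]
  [B [X [J t]] or [B [B [X [J t]]] or [X [J t]]]]
  [B [X [J t]] or [B [X [J t]] or [B [X [J t]]]]]

4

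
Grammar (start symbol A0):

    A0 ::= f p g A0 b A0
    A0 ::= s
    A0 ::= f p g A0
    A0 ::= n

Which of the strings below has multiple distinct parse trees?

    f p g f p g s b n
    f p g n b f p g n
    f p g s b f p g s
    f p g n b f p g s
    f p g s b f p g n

f p g f p g s b n

f p g f p g s b n: 2 trees
f p g n b f p g n: 1 tree
f p g s b f p g s: 1 tree
f p g n b f p g s: 1 tree
f p g s b f p g n: 1 tree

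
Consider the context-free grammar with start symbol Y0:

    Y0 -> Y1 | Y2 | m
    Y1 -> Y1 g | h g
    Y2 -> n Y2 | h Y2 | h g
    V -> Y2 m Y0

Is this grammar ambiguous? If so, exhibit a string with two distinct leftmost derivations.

Witness: h g

Derivation 1: Y0 ⇒ Y1 ⇒ h g
Derivation 2: Y0 ⇒ Y2 ⇒ h g

Two distinct leftmost derivations for the same string.

Ambiguous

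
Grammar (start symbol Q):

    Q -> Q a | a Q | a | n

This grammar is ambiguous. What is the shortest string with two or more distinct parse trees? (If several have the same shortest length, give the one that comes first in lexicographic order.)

length 1: no string has ≥2 trees
length 2: a a has 2 parse trees

Two derivations of a a:
  Q ⇒ Q a ⇒ a a
  Q ⇒ a Q ⇒ a a

a a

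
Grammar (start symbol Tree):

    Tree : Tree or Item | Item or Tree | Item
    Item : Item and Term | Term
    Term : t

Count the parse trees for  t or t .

Parse trees for t or t:
  [Tree [Tree [Item [Term t]]] or [Item [Term t]]]
  [Tree [Item [Term t]] or [Tree [Item [Term t]]]]

2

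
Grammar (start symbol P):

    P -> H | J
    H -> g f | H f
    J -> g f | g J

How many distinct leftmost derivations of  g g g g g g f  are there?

1

Parse trees for g g g g g g f:
  [P [J g [J g [J g [J g [J g [J g f]]]]]]]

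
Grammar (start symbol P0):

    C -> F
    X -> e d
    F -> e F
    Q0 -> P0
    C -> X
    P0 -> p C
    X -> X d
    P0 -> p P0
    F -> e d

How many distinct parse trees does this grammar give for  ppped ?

Parse trees for ppped:
  [P0 p [P0 p [P0 p [C [F e d]]]]]
  [P0 p [P0 p [P0 p [C [X e d]]]]]

2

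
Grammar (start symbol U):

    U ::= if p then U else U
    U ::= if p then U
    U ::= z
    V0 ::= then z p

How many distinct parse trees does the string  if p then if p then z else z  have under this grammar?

2

Parse trees for if p then if p then z else z:
  [U if p then [U if p then [U z]] else [U z]]
  [U if p then [U if p then [U z] else [U z]]]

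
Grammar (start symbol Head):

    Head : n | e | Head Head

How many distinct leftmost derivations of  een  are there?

Parse trees for een:
  [Head [Head e] [Head [Head e] [Head n]]]
  [Head [Head [Head e] [Head e]] [Head n]]

2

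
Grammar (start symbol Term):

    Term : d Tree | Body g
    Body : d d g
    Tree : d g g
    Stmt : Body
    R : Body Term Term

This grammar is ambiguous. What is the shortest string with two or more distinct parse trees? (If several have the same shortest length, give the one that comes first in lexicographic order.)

d d g g

length 4: d d g g has 2 parse trees

Two derivations of d d g g:
  Term ⇒ d Tree ⇒ d d g g
  Term ⇒ Body g ⇒ d d g g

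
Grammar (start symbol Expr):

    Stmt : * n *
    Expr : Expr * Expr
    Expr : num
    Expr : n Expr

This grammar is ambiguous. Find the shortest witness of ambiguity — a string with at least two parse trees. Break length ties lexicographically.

length 1: no string has ≥2 trees
length 2: no string has ≥2 trees
length 3: no string has ≥2 trees
length 4: n num * num has 2 parse trees

Two derivations of n num * num:
  Expr ⇒ Expr * Expr ⇒ n Expr * Expr ⇒ n num * Expr ⇒ n num * num
  Expr ⇒ n Expr ⇒ n Expr * Expr ⇒ n num * Expr ⇒ n num * num

n num * num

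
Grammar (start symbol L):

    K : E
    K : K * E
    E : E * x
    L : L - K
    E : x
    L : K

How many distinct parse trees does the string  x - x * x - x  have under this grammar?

Parse trees for x - x * x - x:
  [L [L [L [K [E x]]] - [K [E [E x] * x]]] - [K [E x]]]
  [L [L [L [K [E x]]] - [K [K [E x]] * [E x]]] - [K [E x]]]

2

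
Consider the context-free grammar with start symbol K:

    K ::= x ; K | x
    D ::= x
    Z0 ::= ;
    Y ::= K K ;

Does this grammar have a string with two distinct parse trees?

Only K is reachable from K; ignoring the rest: Right-recursive list with a separator: after each atom, whether the separator follows determines the rule. One parse per string.

Unambiguous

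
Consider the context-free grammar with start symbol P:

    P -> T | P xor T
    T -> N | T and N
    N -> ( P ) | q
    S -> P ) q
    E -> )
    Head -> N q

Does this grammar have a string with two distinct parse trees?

Unambiguous

Only P, T, N are reachable from P; ignoring the rest: This is a standard precedence ladder (P over T over N), with each level left-recursive on its own operator ('xor' at P, 'and' at T). That structure is LR(1), hence unambiguous.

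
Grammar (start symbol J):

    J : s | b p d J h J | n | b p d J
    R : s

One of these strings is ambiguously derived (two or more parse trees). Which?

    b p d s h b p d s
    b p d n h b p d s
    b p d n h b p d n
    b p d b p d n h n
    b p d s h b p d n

b p d b p d n h n

b p d s h b p d s: 1 tree
b p d n h b p d s: 1 tree
b p d n h b p d n: 1 tree
b p d b p d n h n: 2 trees
b p d s h b p d n: 1 tree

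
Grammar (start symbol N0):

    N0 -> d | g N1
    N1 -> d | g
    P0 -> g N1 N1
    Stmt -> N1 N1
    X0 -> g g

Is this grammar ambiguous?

Unambiguous

Only N0, N1 are reachable from N0; ignoring the rest: The reachable rules are right-linear with at most one rule per (nonterminal, next-terminal) pair. Each input token forces the next rule, so parsing is deterministic.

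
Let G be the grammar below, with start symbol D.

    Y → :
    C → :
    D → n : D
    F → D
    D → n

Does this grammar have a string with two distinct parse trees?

Unambiguous

(Y, C, F are unreachable from D, so their rules don't affect L(D).) The reachable grammar is A → atom sep A | atom. Each atom is followed by either the separator (recurse) or end-of-string (stop) — no choice point.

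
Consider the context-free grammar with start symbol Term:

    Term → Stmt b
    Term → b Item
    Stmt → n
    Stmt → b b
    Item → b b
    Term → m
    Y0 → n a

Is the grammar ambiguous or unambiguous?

Ambiguous

Witness: b b b

Derivation 1: Term ⇒ Stmt b ⇒ b b b
Derivation 2: Term ⇒ b Item ⇒ b b b

Two distinct leftmost derivations for the same string.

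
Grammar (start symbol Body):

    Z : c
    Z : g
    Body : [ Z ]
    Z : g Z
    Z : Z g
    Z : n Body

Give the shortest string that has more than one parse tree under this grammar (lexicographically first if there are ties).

[ g g ]

length 3: no string has ≥2 trees
length 4: [ g g ] has 2 parse trees

Two derivations of [ g g ]:
  Body ⇒ [ Z ] ⇒ [ g Z ] ⇒ [ g g ]
  Body ⇒ [ Z ] ⇒ [ Z g ] ⇒ [ g g ]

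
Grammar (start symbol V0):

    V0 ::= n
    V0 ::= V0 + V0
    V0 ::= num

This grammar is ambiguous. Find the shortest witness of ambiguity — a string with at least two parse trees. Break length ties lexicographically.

length 1: no string has ≥2 trees
length 3: no string has ≥2 trees
length 5: n + n + n has 2 parse trees

Two derivations of n + n + n:
  V0 ⇒ V0 + V0 ⇒ n + V0 ⇒ n + V0 + V0 ⇒ n + n + V0 ⇒ n + n + n
  V0 ⇒ V0 + V0 ⇒ V0 + V0 + V0 ⇒ n + V0 + V0 ⇒ n + n + V0 ⇒ n + n + n

n + n + n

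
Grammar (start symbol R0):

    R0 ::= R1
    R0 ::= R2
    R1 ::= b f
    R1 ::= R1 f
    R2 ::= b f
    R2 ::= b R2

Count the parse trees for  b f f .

1

Parse trees for b f f:
  [R0 [R1 [R1 b f] f]]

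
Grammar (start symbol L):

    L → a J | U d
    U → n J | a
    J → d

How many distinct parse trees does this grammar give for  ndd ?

Parse trees for ndd:
  [L [U n [J d]] d]

1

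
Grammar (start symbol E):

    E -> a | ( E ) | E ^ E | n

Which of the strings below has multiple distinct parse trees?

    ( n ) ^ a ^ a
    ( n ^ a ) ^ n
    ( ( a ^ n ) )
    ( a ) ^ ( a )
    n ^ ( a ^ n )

( n ) ^ a ^ a

( n ) ^ a ^ a: 2 trees
( n ^ a ) ^ n: 1 tree
( ( a ^ n ) ): 1 tree
( a ) ^ ( a ): 1 tree
n ^ ( a ^ n ): 1 tree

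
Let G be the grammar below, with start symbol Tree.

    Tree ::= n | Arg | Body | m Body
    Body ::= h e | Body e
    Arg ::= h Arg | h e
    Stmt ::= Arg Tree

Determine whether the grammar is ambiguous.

Ambiguous

Witness: h e

Derivation 1: Tree ⇒ Arg ⇒ h e
Derivation 2: Tree ⇒ Body ⇒ h e

Two distinct leftmost derivations for the same string.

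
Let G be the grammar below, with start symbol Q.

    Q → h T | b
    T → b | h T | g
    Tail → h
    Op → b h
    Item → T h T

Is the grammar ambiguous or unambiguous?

(Tail, Op, Item are unreachable from Q, so their rules don't affect L(Q).) Restricted to the reachable nonterminals, every rule has the form A → t or A → t B, and no two rules for the same A share a first terminal. The grammar encodes a DFA — one run per string.

Unambiguous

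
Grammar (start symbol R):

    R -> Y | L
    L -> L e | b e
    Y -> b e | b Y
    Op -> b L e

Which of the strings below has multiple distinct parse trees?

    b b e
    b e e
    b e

b e

b b e: 1 tree
b e e: 1 tree
b e: 2 trees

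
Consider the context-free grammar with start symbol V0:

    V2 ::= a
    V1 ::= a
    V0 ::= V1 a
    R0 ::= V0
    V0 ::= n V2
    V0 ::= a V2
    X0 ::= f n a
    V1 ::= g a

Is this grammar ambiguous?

Witness: a a

Derivation 1: V0 ⇒ V1 a ⇒ a a
Derivation 2: V0 ⇒ a V2 ⇒ a a

Two distinct leftmost derivations for the same string.

Ambiguous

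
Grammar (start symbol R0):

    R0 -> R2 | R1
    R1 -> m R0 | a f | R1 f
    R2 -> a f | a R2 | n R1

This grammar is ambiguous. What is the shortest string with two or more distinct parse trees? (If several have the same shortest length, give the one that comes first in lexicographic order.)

length 2: a f has 2 parse trees

Two derivations of a f:
  R0 ⇒ R2 ⇒ a f
  R0 ⇒ R1 ⇒ a f

a f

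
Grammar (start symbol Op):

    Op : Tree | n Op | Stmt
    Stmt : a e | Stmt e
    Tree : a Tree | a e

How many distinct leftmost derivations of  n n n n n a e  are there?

Parse trees for n n n n n a e:
  [Op n [Op n [Op n [Op n [Op n [Op [Tree a e]]]]]]]
  [Op n [Op n [Op n [Op n [Op n [Op [Stmt a e]]]]]]]

2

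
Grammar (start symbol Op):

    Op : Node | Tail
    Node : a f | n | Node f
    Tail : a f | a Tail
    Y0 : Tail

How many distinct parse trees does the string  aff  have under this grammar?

Parse trees for aff:
  [Op [Node [Node a f] f]]

1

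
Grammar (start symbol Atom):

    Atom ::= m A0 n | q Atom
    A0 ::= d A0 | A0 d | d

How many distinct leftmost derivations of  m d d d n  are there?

4

Parse trees for m d d d n:
  [Atom m [A0 d [A0 d [A0 d]]] n]
  [Atom m [A0 d [A0 [A0 d] d]] n]
  [Atom m [A0 [A0 d [A0 d]] d] n]
  [Atom m [A0 [A0 [A0 d] d] d] n]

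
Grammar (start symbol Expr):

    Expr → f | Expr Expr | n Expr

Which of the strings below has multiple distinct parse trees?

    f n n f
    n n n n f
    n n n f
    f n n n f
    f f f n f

f f f n f

f n n f: 1 tree
n n n n f: 1 tree
n n n f: 1 tree
f n n n f: 1 tree
f f f n f: 5 trees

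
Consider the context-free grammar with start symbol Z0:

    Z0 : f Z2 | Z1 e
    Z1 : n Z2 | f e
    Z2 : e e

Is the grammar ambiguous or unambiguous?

Witness: f e e

Derivation 1: Z0 ⇒ f Z2 ⇒ f e e
Derivation 2: Z0 ⇒ Z1 e ⇒ f e e

Two distinct leftmost derivations for the same string.

Ambiguous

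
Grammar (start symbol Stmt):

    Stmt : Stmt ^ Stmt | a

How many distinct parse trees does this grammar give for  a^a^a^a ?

5

Parse trees for a^a^a^a:
  [Stmt [Stmt a] ^ [Stmt [Stmt a] ^ [Stmt [Stmt a] ^ [Stmt a]]]]
  [Stmt [Stmt a] ^ [Stmt [Stmt [Stmt a] ^ [Stmt a]] ^ [Stmt a]]]
  [Stmt [Stmt [Stmt a] ^ [Stmt a]] ^ [Stmt [Stmt a] ^ [Stmt a]]]
  [Stmt [Stmt [Stmt a] ^ [Stmt [Stmt a] ^ [Stmt a]]] ^ [Stmt a]]
  [Stmt [Stmt [Stmt [Stmt a] ^ [Stmt a]] ^ [Stmt a]] ^ [Stmt a]]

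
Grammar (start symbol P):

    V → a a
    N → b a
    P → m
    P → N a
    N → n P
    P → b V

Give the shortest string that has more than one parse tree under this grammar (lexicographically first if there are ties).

b a a

length 1: no string has ≥2 trees
length 3: b a a has 2 parse trees

Two derivations of b a a:
  P ⇒ N a ⇒ b a a
  P ⇒ b V ⇒ b a a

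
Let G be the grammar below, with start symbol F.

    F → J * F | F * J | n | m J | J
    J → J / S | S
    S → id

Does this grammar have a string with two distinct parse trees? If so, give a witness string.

Witness: id * id

Derivation 1: F ⇒ J * F ⇒ S * F ⇒ id * F ⇒ id * J ⇒ id * S ⇒ id * id
Derivation 2: F ⇒ F * J ⇒ J * J ⇒ S * J ⇒ id * J ⇒ id * S ⇒ id * id

Two distinct leftmost derivations for the same string.

Ambiguous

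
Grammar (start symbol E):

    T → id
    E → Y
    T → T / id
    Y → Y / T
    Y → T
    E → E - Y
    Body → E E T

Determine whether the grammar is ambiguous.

Ambiguous

Witness: id / id

Derivation 1: E ⇒ Y ⇒ Y / T ⇒ T / T ⇒ id / T ⇒ id / id
Derivation 2: E ⇒ Y ⇒ T ⇒ T / id ⇒ id / id

Two distinct leftmost derivations for the same string.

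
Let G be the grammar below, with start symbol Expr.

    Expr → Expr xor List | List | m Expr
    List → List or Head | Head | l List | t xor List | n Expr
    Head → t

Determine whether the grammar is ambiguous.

Ambiguous

Witness: t xor t

Derivation 1: Expr ⇒ Expr xor List ⇒ List xor List ⇒ Head xor List ⇒ t xor List ⇒ t xor Head ⇒ t xor t
Derivation 2: Expr ⇒ List ⇒ t xor List ⇒ t xor Head ⇒ t xor t

Two distinct leftmost derivations for the same string.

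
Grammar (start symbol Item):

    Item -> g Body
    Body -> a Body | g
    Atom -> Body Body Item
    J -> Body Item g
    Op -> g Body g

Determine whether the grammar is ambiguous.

Unambiguous

Only Item, Body are reachable from Item; ignoring the rest: Each reachable nonterminal has at most one production per leading terminal, and all productions are right-linear; the derivation is determined token-by-token.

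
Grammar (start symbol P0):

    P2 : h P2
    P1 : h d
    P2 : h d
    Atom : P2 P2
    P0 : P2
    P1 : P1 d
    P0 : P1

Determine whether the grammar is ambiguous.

Ambiguous

Witness: h d

Derivation 1: P0 ⇒ P2 ⇒ h d
Derivation 2: P0 ⇒ P1 ⇒ h d

Two distinct leftmost derivations for the same string.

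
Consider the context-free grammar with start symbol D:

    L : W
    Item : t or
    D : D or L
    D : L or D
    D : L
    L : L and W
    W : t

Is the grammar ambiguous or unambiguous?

Ambiguous

Witness: t or t

Derivation 1: D ⇒ D or L ⇒ L or L ⇒ W or L ⇒ t or L ⇒ t or W ⇒ t or t
Derivation 2: D ⇒ L or D ⇒ W or D ⇒ t or D ⇒ t or L ⇒ t or W ⇒ t or t

Two distinct leftmost derivations for the same string.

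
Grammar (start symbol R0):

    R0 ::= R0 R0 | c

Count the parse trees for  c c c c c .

14

Parse trees for c c c c c (showing first 6 of 14):
  [R0 [R0 c] [R0 [R0 c] [R0 [R0 c] [R0 [R0 c] [R0 c]]]]]
  [R0 [R0 c] [R0 [R0 c] [R0 [R0 [R0 c] [R0 c]] [R0 c]]]]
  [R0 [R0 c] [R0 [R0 [R0 c] [R0 c]] [R0 [R0 c] [R0 c]]]]
  [R0 [R0 c] [R0 [R0 [R0 c] [R0 [R0 c] [R0 c]]] [R0 c]]]
  [R0 [R0 c] [R0 [R0 [R0 [R0 c] [R0 c]] [R0 c]] [R0 c]]]
  [R0 [R0 [R0 c] [R0 c]] [R0 [R0 c] [R0 [R0 c] [R0 c]]]]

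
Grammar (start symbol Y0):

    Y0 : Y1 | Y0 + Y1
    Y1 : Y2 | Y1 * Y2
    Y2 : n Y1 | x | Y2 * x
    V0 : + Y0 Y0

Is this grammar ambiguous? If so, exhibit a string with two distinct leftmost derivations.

Witness: x * x

Derivation 1: Y0 ⇒ Y1 ⇒ Y2 ⇒ Y2 * x ⇒ x * x
Derivation 2: Y0 ⇒ Y1 ⇒ Y1 * Y2 ⇒ Y2 * Y2 ⇒ x * Y2 ⇒ x * x

Two distinct leftmost derivations for the same string.

Ambiguous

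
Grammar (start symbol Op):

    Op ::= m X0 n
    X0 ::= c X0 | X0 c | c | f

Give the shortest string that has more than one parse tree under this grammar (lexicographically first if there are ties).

length 3: no string has ≥2 trees
length 4: m c c n has 2 parse trees

Two derivations of m c c n:
  Op ⇒ m X0 n ⇒ m c X0 n ⇒ m c c n
  Op ⇒ m X0 n ⇒ m X0 c n ⇒ m c c n

m c c n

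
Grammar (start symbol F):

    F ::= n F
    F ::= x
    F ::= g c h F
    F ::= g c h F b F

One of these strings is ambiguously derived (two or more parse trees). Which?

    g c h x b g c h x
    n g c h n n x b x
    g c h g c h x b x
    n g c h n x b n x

g c h g c h x b x

g c h x b g c h x: 1 tree
n g c h n n x b x: 1 tree
g c h g c h x b x: 2 trees
n g c h n x b n x: 1 tree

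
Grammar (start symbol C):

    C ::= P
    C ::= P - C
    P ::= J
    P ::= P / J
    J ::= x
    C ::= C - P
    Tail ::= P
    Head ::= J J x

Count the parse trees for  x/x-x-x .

Parse trees for x/x-x-x:
  [C [P [P [J x]] / [J x]] - [C [P [J x]] - [C [P [J x]]]]]
  [C [P [P [J x]] / [J x]] - [C [C [P [J x]]] - [P [J x]]]]
  [C [C [P [P [J x]] / [J x]] - [C [P [J x]]]] - [P [J x]]]
  [C [C [C [P [P [J x]] / [J x]]] - [P [J x]]] - [P [J x]]]

4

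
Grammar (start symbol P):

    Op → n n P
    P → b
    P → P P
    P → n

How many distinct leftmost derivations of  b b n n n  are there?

Parse trees for b b n n n (showing first 6 of 14):
  [P [P b] [P [P b] [P [P n] [P [P n] [P n]]]]]
  [P [P b] [P [P b] [P [P [P n] [P n]] [P n]]]]
  [P [P b] [P [P [P b] [P n]] [P [P n] [P n]]]]
  [P [P b] [P [P [P b] [P [P n] [P n]]] [P n]]]
  [P [P b] [P [P [P [P b] [P n]] [P n]] [P n]]]
  [P [P [P b] [P b]] [P [P n] [P [P n] [P n]]]]

14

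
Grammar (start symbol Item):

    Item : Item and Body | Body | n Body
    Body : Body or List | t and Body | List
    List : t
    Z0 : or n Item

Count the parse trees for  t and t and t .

4

Parse trees for t and t and t:
  [Item [Item [Body [List t]]] and [Body t and [Body [List t]]]]
  [Item [Item [Item [Body [List t]]] and [Body [List t]]] and [Body [List t]]]
  [Item [Item [Body t and [Body [List t]]]] and [Body [List t]]]
  [Item [Body t and [Body t and [Body [List t]]]]]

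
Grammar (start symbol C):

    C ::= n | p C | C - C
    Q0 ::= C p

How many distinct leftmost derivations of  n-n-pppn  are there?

Parse trees for n-n-pppn:
  [C [C n] - [C [C n] - [C p [C p [C p [C n]]]]]]
  [C [C [C n] - [C n]] - [C p [C p [C p [C n]]]]]

2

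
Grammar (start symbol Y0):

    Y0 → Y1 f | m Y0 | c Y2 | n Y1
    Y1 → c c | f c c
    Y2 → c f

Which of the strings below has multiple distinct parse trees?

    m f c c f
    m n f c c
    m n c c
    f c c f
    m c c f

m c c f

m f c c f: 1 tree
m n f c c: 1 tree
m n c c: 1 tree
f c c f: 1 tree
m c c f: 2 trees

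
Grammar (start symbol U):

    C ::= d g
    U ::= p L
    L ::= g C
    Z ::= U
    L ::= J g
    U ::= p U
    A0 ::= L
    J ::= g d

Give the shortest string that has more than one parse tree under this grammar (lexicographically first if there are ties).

length 4: p g d g has 2 parse trees

Two derivations of p g d g:
  U ⇒ p L ⇒ p g C ⇒ p g d g
  U ⇒ p L ⇒ p J g ⇒ p g d g

p g d g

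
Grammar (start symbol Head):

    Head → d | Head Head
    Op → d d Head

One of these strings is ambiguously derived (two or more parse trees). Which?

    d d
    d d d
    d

d d d

d d: 1 tree
d d d: 2 trees
d: 1 tree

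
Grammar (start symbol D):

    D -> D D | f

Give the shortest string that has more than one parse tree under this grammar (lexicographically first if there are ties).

length 1: no string has ≥2 trees
length 2: no string has ≥2 trees
length 3: f f f has 2 parse trees

Two derivations of f f f:
  D ⇒ D D ⇒ D D D ⇒ f D D ⇒ f f D ⇒ f f f
  D ⇒ D D ⇒ f D ⇒ f D D ⇒ f f D ⇒ f f f

f f f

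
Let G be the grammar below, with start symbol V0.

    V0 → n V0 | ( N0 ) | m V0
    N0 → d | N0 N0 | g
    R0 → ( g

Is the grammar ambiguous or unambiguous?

Witness: ( d d d )

Derivation 1: V0 ⇒ ( N0 ) ⇒ ( N0 N0 ) ⇒ ( d N0 ) ⇒ ( d N0 N0 ) ⇒ ( d d N0 ) ⇒ ( d d d )
Derivation 2: V0 ⇒ ( N0 ) ⇒ ( N0 N0 ) ⇒ ( N0 N0 N0 ) ⇒ ( d N0 N0 ) ⇒ ( d d N0 ) ⇒ ( d d d )

Two distinct leftmost derivations for the same string.

Ambiguous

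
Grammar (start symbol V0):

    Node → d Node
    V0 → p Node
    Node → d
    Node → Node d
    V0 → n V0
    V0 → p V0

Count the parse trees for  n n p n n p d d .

2

Parse trees for n n p n n p d d:
  [V0 n [V0 n [V0 p [V0 n [V0 n [V0 p [Node d [Node d]]]]]]]]
  [V0 n [V0 n [V0 p [V0 n [V0 n [V0 p [Node [Node d] d]]]]]]]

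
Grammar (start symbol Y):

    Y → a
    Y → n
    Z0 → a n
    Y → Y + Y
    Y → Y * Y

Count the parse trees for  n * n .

1

Parse trees for n * n:
  [Y [Y n] * [Y n]]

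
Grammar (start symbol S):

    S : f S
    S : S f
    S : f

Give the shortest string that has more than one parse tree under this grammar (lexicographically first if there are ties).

length 1: no string has ≥2 trees
length 2: f f has 2 parse trees

Two derivations of f f:
  S ⇒ f S ⇒ f f
  S ⇒ S f ⇒ f f

f f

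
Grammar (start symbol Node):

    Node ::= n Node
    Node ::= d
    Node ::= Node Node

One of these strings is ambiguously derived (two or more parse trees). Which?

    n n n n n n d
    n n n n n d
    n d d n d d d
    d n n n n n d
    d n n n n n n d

n n n n n n d: 1 tree
n n n n n d: 1 tree
n d d n d d d: 66 trees
d n n n n n d: 1 tree
d n n n n n n d: 1 tree

n d d n d d d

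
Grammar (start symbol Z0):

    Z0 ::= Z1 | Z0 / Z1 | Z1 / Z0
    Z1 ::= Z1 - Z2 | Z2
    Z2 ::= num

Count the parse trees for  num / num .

2

Parse trees for num / num:
  [Z0 [Z0 [Z1 [Z2 num]]] / [Z1 [Z2 num]]]
  [Z0 [Z1 [Z2 num]] / [Z0 [Z1 [Z2 num]]]]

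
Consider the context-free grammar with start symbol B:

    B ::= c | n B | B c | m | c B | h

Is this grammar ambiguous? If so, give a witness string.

Witness: c c

Derivation 1: B ⇒ B c ⇒ c c
Derivation 2: B ⇒ c B ⇒ c c

Two distinct leftmost derivations for the same string.

Ambiguous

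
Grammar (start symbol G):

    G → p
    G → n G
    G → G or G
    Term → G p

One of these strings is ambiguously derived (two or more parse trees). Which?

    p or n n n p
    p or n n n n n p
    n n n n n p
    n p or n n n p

p or n n n p: 1 tree
p or n n n n n p: 1 tree
n n n n n p: 1 tree
n p or n n n p: 2 trees

n p or n n n p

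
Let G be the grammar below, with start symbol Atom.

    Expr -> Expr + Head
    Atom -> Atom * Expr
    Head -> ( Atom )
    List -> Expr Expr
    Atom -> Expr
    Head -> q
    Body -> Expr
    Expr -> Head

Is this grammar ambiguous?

Unambiguous

Only Atom, Expr, Head are reachable from Atom; ignoring the rest: The grammar is stratified — Atom handles '*' (left-recursive), Expr handles '+', Head atoms. Each operator has a fixed associativity and precedence level, so every string has one parse.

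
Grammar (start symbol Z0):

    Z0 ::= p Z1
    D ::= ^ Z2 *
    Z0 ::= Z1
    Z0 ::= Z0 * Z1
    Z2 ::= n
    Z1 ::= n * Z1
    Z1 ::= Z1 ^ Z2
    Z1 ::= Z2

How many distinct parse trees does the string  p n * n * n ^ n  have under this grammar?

Parse trees for p n * n * n ^ n:
  [Z0 p [Z1 n * [Z1 n * [Z1 [Z1 [Z2 n]] ^ [Z2 n]]]]]
  [Z0 p [Z1 n * [Z1 [Z1 n * [Z1 [Z2 n]]] ^ [Z2 n]]]]
  [Z0 p [Z1 [Z1 n * [Z1 n * [Z1 [Z2 n]]]] ^ [Z2 n]]]
  [Z0 [Z0 p [Z1 [Z2 n]]] * [Z1 n * [Z1 [Z1 [Z2 n]] ^ [Z2 n]]]]
  [Z0 [Z0 p [Z1 [Z2 n]]] * [Z1 [Z1 n * [Z1 [Z2 n]]] ^ [Z2 n]]]
  [Z0 [Z0 p [Z1 n * [Z1 [Z2 n]]]] * [Z1 [Z1 [Z2 n]] ^ [Z2 n]]]
  [Z0 [Z0 [Z0 p [Z1 [Z2 n]]] * [Z1 [Z2 n]]] * [Z1 [Z1 [Z2 n]] ^ [Z2 n]]]

7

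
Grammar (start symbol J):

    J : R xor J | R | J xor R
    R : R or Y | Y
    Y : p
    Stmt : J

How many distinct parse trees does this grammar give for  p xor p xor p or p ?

4

Parse trees for p xor p xor p or p:
  [J [R [Y p]] xor [J [R [Y p]] xor [J [R [R [Y p]] or [Y p]]]]]
  [J [R [Y p]] xor [J [J [R [Y p]]] xor [R [R [Y p]] or [Y p]]]]
  [J [J [R [Y p]] xor [J [R [Y p]]]] xor [R [R [Y p]] or [Y p]]]
  [J [J [J [R [Y p]]] xor [R [Y p]]] xor [R [R [Y p]] or [Y p]]]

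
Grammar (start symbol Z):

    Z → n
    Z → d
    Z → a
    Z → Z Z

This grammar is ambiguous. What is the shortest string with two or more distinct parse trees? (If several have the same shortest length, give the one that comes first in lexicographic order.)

a a a

length 1: no string has ≥2 trees
length 2: no string has ≥2 trees
length 3: a a a has 2 parse trees

Two derivations of a a a:
  Z ⇒ Z Z ⇒ a Z ⇒ a Z Z ⇒ a a Z ⇒ a a a
  Z ⇒ Z Z ⇒ Z Z Z ⇒ a Z Z ⇒ a a Z ⇒ a a a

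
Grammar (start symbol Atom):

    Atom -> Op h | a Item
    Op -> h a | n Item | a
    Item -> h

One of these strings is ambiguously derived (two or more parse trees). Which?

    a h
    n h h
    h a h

a h

a h: 2 trees
n h h: 1 tree
h a h: 1 tree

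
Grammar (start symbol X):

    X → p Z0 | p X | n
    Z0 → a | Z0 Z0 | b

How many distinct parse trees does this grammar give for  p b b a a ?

Parse trees for p b b a a:
  [X p [Z0 [Z0 b] [Z0 [Z0 b] [Z0 [Z0 a] [Z0 a]]]]]
  [X p [Z0 [Z0 b] [Z0 [Z0 [Z0 b] [Z0 a]] [Z0 a]]]]
  [X p [Z0 [Z0 [Z0 b] [Z0 b]] [Z0 [Z0 a] [Z0 a]]]]
  [X p [Z0 [Z0 [Z0 b] [Z0 [Z0 b] [Z0 a]]] [Z0 a]]]
  [X p [Z0 [Z0 [Z0 [Z0 b] [Z0 b]] [Z0 a]] [Z0 a]]]

5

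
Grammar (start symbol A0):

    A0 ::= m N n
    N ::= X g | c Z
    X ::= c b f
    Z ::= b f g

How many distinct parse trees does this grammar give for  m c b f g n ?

Parse trees for m c b f g n:
  [A0 m [N [X c b f] g] n]
  [A0 m [N c [Z b f g]] n]

2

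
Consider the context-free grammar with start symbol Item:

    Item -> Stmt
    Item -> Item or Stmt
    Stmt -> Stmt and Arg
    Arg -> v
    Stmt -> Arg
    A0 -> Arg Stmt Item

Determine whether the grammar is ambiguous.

Unambiguous

(A0 is unreachable from Item, so its rules don't affect L(Item).) The grammar is stratified — Item handles 'or' (left-recursive), Stmt handles 'and', Arg atoms. Each operator has a fixed associativity and precedence level, so every string has one parse.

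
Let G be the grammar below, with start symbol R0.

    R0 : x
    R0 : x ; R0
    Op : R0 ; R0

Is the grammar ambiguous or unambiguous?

(Op is unreachable from R0, so its rules don't affect L(R0).) The reachable grammar is A → atom sep A | atom. Each atom is followed by either the separator (recurse) or end-of-string (stop) — no choice point.

Unambiguous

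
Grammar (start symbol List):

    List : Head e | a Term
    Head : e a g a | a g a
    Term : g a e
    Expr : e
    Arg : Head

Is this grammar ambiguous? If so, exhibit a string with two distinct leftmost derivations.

Witness: a g a e

Derivation 1: List ⇒ Head e ⇒ a g a e
Derivation 2: List ⇒ a Term ⇒ a g a e

Two distinct leftmost derivations for the same string.

Ambiguous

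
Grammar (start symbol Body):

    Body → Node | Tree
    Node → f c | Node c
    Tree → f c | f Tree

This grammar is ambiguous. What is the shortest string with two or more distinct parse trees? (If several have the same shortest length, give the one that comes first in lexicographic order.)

length 2: f c has 2 parse trees

Two derivations of f c:
  Body ⇒ Node ⇒ f c
  Body ⇒ Tree ⇒ f c

f c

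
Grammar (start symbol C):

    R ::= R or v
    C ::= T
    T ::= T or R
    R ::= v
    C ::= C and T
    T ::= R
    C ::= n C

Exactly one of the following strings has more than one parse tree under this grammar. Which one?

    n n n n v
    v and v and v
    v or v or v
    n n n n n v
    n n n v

v or v or v

n n n n v: 1 tree
v and v and v: 1 tree
v or v or v: 4 trees
n n n n n v: 1 tree
n n n v: 1 tree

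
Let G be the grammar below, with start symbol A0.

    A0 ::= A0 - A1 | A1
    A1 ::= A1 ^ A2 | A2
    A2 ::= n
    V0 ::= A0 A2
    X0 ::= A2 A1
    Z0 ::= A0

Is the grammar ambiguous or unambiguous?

Unambiguous

Only A0, A1, A2 are reachable from A0; ignoring the rest: This is a standard precedence ladder (A0 over A1 over A2), with each level left-recursive on its own operator ('-' at A0, '^' at A1). That structure is LR(1), hence unambiguous.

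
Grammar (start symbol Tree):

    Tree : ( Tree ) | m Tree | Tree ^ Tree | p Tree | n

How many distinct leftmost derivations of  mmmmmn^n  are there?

6

Parse trees for mmmmmn^n:
  [Tree m [Tree m [Tree m [Tree m [Tree m [Tree [Tree n] ^ [Tree n]]]]]]]
  [Tree m [Tree m [Tree m [Tree m [Tree [Tree m [Tree n]] ^ [Tree n]]]]]]
  [Tree m [Tree m [Tree m [Tree [Tree m [Tree m [Tree n]]] ^ [Tree n]]]]]
  [Tree m [Tree m [Tree [Tree m [Tree m [Tree m [Tree n]]]] ^ [Tree n]]]]
  [Tree m [Tree [Tree m [Tree m [Tree m [Tree m [Tree n]]]]] ^ [Tree n]]]
  [Tree [Tree m [Tree m [Tree m [Tree m [Tree m [Tree n]]]]]] ^ [Tree n]]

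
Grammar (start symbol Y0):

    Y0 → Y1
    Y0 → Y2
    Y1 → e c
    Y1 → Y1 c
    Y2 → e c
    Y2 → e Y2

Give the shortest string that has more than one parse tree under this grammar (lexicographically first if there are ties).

e c

length 2: e c has 2 parse trees

Two derivations of e c:
  Y0 ⇒ Y1 ⇒ e c
  Y0 ⇒ Y2 ⇒ e c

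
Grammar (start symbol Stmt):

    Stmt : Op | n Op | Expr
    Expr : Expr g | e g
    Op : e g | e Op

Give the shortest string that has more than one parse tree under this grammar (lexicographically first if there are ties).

e g

length 2: e g has 2 parse trees

Two derivations of e g:
  Stmt ⇒ Op ⇒ e g
  Stmt ⇒ Expr ⇒ e g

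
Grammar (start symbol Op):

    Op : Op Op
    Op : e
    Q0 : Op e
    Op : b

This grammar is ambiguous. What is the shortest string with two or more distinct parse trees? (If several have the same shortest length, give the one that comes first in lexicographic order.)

b b b

length 1: no string has ≥2 trees
length 2: no string has ≥2 trees
length 3: b b b has 2 parse trees

Two derivations of b b b:
  Op ⇒ Op Op ⇒ Op Op Op ⇒ b Op Op ⇒ b b Op ⇒ b b b
  Op ⇒ Op Op ⇒ b Op ⇒ b Op Op ⇒ b b Op ⇒ b b b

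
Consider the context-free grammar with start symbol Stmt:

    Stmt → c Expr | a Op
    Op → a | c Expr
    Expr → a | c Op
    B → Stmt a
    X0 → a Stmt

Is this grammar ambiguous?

Only Stmt, Op, Expr are reachable from Stmt; ignoring the rest: The reachable rules are right-linear with at most one rule per (nonterminal, next-terminal) pair. Each input token forces the next rule, so parsing is deterministic.

Unambiguous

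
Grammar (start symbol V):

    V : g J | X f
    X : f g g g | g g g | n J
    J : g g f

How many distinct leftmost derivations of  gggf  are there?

Parse trees for gggf:
  [V g [J g g f]]
  [V [X g g g] f]

2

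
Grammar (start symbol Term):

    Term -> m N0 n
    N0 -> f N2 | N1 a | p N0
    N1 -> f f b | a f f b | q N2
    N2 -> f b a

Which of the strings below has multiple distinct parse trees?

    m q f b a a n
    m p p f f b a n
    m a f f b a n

m q f b a a n: 1 tree
m p p f f b a n: 2 trees
m a f f b a n: 1 tree

m p p f f b a n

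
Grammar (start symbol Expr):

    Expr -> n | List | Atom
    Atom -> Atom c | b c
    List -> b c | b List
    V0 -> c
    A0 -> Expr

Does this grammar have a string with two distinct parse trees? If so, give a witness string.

Witness: b c

Derivation 1: Expr ⇒ List ⇒ b c
Derivation 2: Expr ⇒ Atom ⇒ b c

Two distinct leftmost derivations for the same string.

Ambiguous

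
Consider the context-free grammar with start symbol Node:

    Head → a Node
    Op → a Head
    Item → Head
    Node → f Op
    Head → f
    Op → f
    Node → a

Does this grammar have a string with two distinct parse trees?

Only Node, Op, Head are reachable from Node; ignoring the rest: The reachable rules are right-linear with at most one rule per (nonterminal, next-terminal) pair. Each input token forces the next rule, so parsing is deterministic.

Unambiguous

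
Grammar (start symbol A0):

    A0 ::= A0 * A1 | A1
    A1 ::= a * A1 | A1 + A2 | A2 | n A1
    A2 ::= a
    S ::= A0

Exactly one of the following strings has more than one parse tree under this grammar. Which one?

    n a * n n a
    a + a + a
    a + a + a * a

n a * n n a: 2 trees
a + a + a: 1 tree
a + a + a * a: 1 tree

n a * n n a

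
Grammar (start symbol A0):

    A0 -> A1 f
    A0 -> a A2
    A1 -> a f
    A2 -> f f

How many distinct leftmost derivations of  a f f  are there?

Parse trees for a f f:
  [A0 [A1 a f] f]
  [A0 a [A2 f f]]

2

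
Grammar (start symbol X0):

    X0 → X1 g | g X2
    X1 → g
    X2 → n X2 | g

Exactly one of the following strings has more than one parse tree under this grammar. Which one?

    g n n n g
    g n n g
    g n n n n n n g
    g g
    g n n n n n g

g g

g n n n g: 1 tree
g n n g: 1 tree
g n n n n n n g: 1 tree
g g: 2 trees
g n n n n n g: 1 tree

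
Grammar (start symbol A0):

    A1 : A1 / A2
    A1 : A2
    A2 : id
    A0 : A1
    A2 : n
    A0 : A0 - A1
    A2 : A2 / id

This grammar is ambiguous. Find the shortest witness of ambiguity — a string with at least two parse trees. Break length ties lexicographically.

id / id

length 1: no string has ≥2 trees
length 3: id / id has 2 parse trees

Two derivations of id / id:
  A0 ⇒ A1 ⇒ A1 / A2 ⇒ A2 / A2 ⇒ id / A2 ⇒ id / id
  A0 ⇒ A1 ⇒ A2 ⇒ A2 / id ⇒ id / id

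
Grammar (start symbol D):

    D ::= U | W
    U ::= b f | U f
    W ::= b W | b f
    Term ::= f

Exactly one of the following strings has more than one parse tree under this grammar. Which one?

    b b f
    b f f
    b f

b f

b b f: 1 tree
b f f: 1 tree
b f: 2 trees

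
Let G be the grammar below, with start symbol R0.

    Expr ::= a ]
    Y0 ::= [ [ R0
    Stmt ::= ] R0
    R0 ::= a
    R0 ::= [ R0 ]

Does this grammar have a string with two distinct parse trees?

Only R0 is reachable from R0; ignoring the rest: L(R0) is { openⁿ atom closeⁿ : n ≥ 0 }. The bracket depth fixes n, and the derivation is forced at every step.

Unambiguous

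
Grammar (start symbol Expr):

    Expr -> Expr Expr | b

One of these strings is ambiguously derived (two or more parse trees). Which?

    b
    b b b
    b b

b: 1 tree
b b b: 2 trees
b b: 1 tree

b b b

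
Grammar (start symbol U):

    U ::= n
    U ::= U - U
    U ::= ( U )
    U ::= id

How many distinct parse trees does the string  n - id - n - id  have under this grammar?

Parse trees for n - id - n - id:
  [U [U n] - [U [U id] - [U [U n] - [U id]]]]
  [U [U n] - [U [U [U id] - [U n]] - [U id]]]
  [U [U [U n] - [U id]] - [U [U n] - [U id]]]
  [U [U [U n] - [U [U id] - [U n]]] - [U id]]
  [U [U [U [U n] - [U id]] - [U n]] - [U id]]

5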